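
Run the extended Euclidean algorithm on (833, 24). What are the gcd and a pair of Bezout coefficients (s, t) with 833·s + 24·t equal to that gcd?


Euclidean algorithm on (833, 24) — divide until remainder is 0:
  833 = 34 · 24 + 17
  24 = 1 · 17 + 7
  17 = 2 · 7 + 3
  7 = 2 · 3 + 1
  3 = 3 · 1 + 0
gcd(833, 24) = 1.
Track Bezout coefficients alongside the remainders: start with r₀ = 833 = a·1 + b·0 (s = 1, t = 0) and r₁ = 24 = a·0 + b·1 (s = 0, t = 1); each new remainder r_{k+1} = r_{k-1} − q_k·r_k inherits s_{k+1} = s_{k-1} − q_k·s_k, t_{k+1} = t_{k-1} − q_k·t_k, so r_k = a·s_k + b·t_k at every step:
  q = 34: r = 17, s = 1 − 34·0 = 1, t = 0 − 34·1 = -34  (check: 833·1 + 24·(-34) = 17)
  q = 1: r = 7, s = 0 − 1·1 = -1, t = 1 − 1·(-34) = 35  (check: 833·(-1) + 24·35 = 7)
  q = 2: r = 3, s = 1 − 2·(-1) = 3, t = -34 − 2·35 = -104  (check: 833·3 + 24·(-104) = 3)
  q = 2: r = 1, s = -1 − 2·3 = -7, t = 35 − 2·(-104) = 243  (check: 833·(-7) + 24·243 = 1)
The row with r = 1 (the gcd) gives the Bezout coefficients s = -7, t = 243.
Result: 833 · (-7) + 24 · (243) = 1.

gcd(833, 24) = 1; s = -7, t = 243 (check: 833·(-7) + 24·243 = 1).


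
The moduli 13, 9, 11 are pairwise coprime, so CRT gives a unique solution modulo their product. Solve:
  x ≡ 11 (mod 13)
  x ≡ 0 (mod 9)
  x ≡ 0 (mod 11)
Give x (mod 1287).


Moduli 13, 9, 11 are pairwise coprime; by CRT there is a unique solution modulo M = 13 · 9 · 11 = 1287.
Solve pairwise, accumulating the modulus:
  Start with x ≡ 11 (mod 13).
  Combine with x ≡ 0 (mod 9): since gcd(13, 9) = 1, we get a unique residue mod 117.
    Write x = 11 + 13·t and substitute into x ≡ 0 (mod 9): 13·t ≡ 0 − 11 = -11 (mod 9).
    Reduce coefficients mod 9: 4·t ≡ 7 (mod 9).
    The inverse of 4 mod 9 is 7 (since 4·7 = 28 = 3·9 + 1), so t ≡ 7·7 = 49 ≡ 4 (mod 9).
    Then x = 11 + 13·4 = 63, valid modulo lcm(13, 9) = 117: x ≡ 63 (mod 117).
  Combine with x ≡ 0 (mod 11): since gcd(117, 11) = 1, we get a unique residue mod 1287.
    Write x = 63 + 117·t and substitute into x ≡ 0 (mod 11): 117·t ≡ 0 − 63 = -63 (mod 11).
    Reduce coefficients mod 11: 7·t ≡ 3 (mod 11).
    The inverse of 7 mod 11 is 8 (since 7·8 = 56 = 5·11 + 1), so t ≡ 8·3 = 24 ≡ 2 (mod 11).
    Then x = 63 + 117·2 = 297, valid modulo lcm(117, 11) = 1287: x ≡ 297 (mod 1287).
Verify: 297 mod 13 = 11 ✓, 297 mod 9 = 0 ✓, 297 mod 11 = 0 ✓.

x ≡ 297 (mod 1287).


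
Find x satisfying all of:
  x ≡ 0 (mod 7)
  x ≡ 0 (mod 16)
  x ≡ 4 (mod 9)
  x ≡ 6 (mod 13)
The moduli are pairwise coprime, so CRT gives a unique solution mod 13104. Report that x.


Product of moduli M = 7 · 16 · 9 · 13 = 13104.
Merge one congruence at a time:
  Start: x ≡ 0 (mod 7).
  Combine with x ≡ 0 (mod 16); new modulus lcm = 112.
    Write x = 0 + 7·t and substitute into x ≡ 0 (mod 16): 7·t ≡ 0 − 0 = 0 (mod 16).
    The inverse of 7 mod 16 is 7 (since 7·7 = 49 = 3·16 + 1), so t ≡ 7·0 = 0 ≡ 0 (mod 16).
    Then x = 0 + 7·0 = 0, valid modulo lcm(7, 16) = 112: x ≡ 0 (mod 112).
  Combine with x ≡ 4 (mod 9); new modulus lcm = 1008.
    Write x = 0 + 112·t and substitute into x ≡ 4 (mod 9): 112·t ≡ 4 − 0 = 4 (mod 9).
    Reduce coefficients mod 9: 4·t ≡ 4 (mod 9).
    The inverse of 4 mod 9 is 7 (since 4·7 = 28 = 3·9 + 1), so t ≡ 7·4 = 28 ≡ 1 (mod 9).
    Then x = 0 + 112·1 = 112, valid modulo lcm(112, 9) = 1008: x ≡ 112 (mod 1008).
  Combine with x ≡ 6 (mod 13); new modulus lcm = 13104.
    Write x = 112 + 1008·t and substitute into x ≡ 6 (mod 13): 1008·t ≡ 6 − 112 = -106 (mod 13).
    Reduce coefficients mod 13: 7·t ≡ 11 (mod 13).
    The inverse of 7 mod 13 is 2 (since 7·2 = 14 = 1·13 + 1), so t ≡ 2·11 = 22 ≡ 9 (mod 13).
    Then x = 112 + 1008·9 = 9184, valid modulo lcm(1008, 13) = 13104: x ≡ 9184 (mod 13104).
Verify against each original: 9184 mod 7 = 0, 9184 mod 16 = 0, 9184 mod 9 = 4, 9184 mod 13 = 6.

x ≡ 9184 (mod 13104).


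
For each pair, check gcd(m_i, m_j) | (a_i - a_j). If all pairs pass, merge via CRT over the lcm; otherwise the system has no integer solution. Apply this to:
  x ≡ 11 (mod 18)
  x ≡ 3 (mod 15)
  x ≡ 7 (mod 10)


Moduli 18, 15, 10 are not pairwise coprime, so CRT works modulo lcm(m_i) when all pairwise compatibility conditions hold.
Pairwise compatibility: gcd(m_i, m_j) must divide a_i - a_j for every pair.
Merge one congruence at a time:
  Start: x ≡ 11 (mod 18).
  Combine with x ≡ 3 (mod 15): gcd(18, 15) = 3, and 3 - 11 = -8 is NOT divisible by 3.
    ⇒ system is inconsistent (no integer solution).

No solution (the system is inconsistent).


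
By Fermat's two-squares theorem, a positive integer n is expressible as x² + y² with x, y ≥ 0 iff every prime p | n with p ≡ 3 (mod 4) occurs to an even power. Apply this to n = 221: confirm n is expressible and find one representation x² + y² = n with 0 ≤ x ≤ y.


Step 1: Factor n = 221 = 13 · 17.
Step 2: Check the mod-4 condition on each prime factor: 13 ≡ 1 (mod 4), exponent 1; 17 ≡ 1 (mod 4), exponent 1.
All primes ≡ 3 (mod 4) appear to even exponent (or don't appear), so by the two-squares theorem n IS expressible as a sum of two squares.
Step 3: Build a representation. Here n = 13 · 17 is a product of primes ≡ 1 (mod 4). Each prime p ≡ 1 (mod 4) is itself a sum of two squares; find a² by testing p − a² for a perfect square:
  13: 13 − 1² = 12, 13 − 2² = 9 = 3² ⇒ 13 = 2² + 3².
  17: 17 − 1² = 16 = 4² ⇒ 17 = 1² + 4².
  Combine using the Brahmagupta–Fibonacci identity (a² + b²)(c² + d²) = (ac − bd)² + (ad + bc)² = (ac + bd)² + (ad − bc)²:
  13 · 17 = 221: from (2² + 3²)(1² + 4²), take (2·1 − 3·4, 2·4 + 3·1) = (2 − 12, 8 + 3) = (-10, 11); dropping signs (only squares matter) gives (10, 11); check 10² + 11² = 100 + 121 = 221 ✓.
Step 4: Order so x ≤ y and verify: 10² + 11² = 100 + 121 = 221 = n. ✓

n = 221 = 10² + 11² (one valid representation with x ≤ y).


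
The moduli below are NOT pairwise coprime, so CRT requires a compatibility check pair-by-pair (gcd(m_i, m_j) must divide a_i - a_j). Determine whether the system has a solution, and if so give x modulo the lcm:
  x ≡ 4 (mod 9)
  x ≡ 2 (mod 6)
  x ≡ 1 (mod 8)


Moduli 9, 6, 8 are not pairwise coprime, so CRT works modulo lcm(m_i) when all pairwise compatibility conditions hold.
Pairwise compatibility: gcd(m_i, m_j) must divide a_i - a_j for every pair.
Merge one congruence at a time:
  Start: x ≡ 4 (mod 9).
  Combine with x ≡ 2 (mod 6): gcd(9, 6) = 3, and 2 - 4 = -2 is NOT divisible by 3.
    ⇒ system is inconsistent (no integer solution).

No solution (the system is inconsistent).


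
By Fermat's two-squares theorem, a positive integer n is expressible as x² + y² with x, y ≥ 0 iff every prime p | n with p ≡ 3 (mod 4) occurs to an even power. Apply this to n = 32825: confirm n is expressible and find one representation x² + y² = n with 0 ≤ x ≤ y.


Step 1: Factor n = 32825 = 5^2 · 13 · 101.
Step 2: Check the mod-4 condition on each prime factor: 5 ≡ 1 (mod 4), exponent 2; 13 ≡ 1 (mod 4), exponent 1; 101 ≡ 1 (mod 4), exponent 1.
All primes ≡ 3 (mod 4) appear to even exponent (or don't appear), so by the two-squares theorem n IS expressible as a sum of two squares.
Step 3: Build a representation. Group n = k² · m with k = 5 and m = 13 · 101 = 1313 (a product of primes ≡ 1 (mod 4)); a representation of m scales to one of n via (k·x)² + (k·y)² = k²(x² + y²). Each prime p ≡ 1 (mod 4) is itself a sum of two squares; find a² by testing p − a² for a perfect square:
  13: 13 − 1² = 12, 13 − 2² = 9 = 3² ⇒ 13 = 2² + 3².
  101: 101 − 1² = 100 = 10² ⇒ 101 = 1² + 10².
  Combine using the Brahmagupta–Fibonacci identity (a² + b²)(c² + d²) = (ac − bd)² + (ad + bc)² = (ac + bd)² + (ad − bc)²:
  13 · 101 = 1313: from (2² + 3²)(1² + 10²), take (2·1 − 3·10, 2·10 + 3·1) = (2 − 30, 20 + 3) = (-28, 23); dropping signs (only squares matter) gives (28, 23); check 28² + 23² = 784 + 529 = 1313 ✓.
  Scale by k = 5: (5·28, 5·23) = (140, 115).
Step 4: Order so x ≤ y and verify: 115² + 140² = 13225 + 19600 = 32825 = n. ✓

n = 32825 = 115² + 140² (one valid representation with x ≤ y).


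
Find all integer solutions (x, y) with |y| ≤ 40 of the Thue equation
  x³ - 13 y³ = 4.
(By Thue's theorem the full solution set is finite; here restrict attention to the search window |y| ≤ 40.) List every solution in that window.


The equation is x³ - 13y³ = 4. For fixed y, x³ = 13·y³ + 4, so a solution requires the RHS to be a perfect cube.
Strategy: iterate y from -40 to 40, compute RHS = 13·y³ + 4, and check whether it is a (positive or negative) perfect cube.
Check small values of y:
  y = 0: RHS = 4 is not a perfect cube.
  y = 1: RHS = 17 is not a perfect cube.
  y = -1: RHS = -9 is not a perfect cube.
  y = 2: RHS = 108 is not a perfect cube.
  y = -2: RHS = -100 is not a perfect cube.
  y = 3: RHS = 355 is not a perfect cube.
  y = -3: RHS = -347 is not a perfect cube.
Continuing the search up to |y| = 40 finds no solutions either.
No (x, y) in the scanned range satisfies the equation.

No integer solutions with |y| ≤ 40.


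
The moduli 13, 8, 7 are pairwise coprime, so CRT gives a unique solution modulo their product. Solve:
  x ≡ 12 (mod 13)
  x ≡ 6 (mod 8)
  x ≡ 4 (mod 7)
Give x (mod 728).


Moduli 13, 8, 7 are pairwise coprime; by CRT there is a unique solution modulo M = 13 · 8 · 7 = 728.
Solve pairwise, accumulating the modulus:
  Start with x ≡ 12 (mod 13).
  Combine with x ≡ 6 (mod 8): since gcd(13, 8) = 1, we get a unique residue mod 104.
    Write x = 12 + 13·t and substitute into x ≡ 6 (mod 8): 13·t ≡ 6 − 12 = -6 (mod 8).
    Reduce coefficients mod 8: 5·t ≡ 2 (mod 8).
    The inverse of 5 mod 8 is 5 (since 5·5 = 25 = 3·8 + 1), so t ≡ 5·2 = 10 ≡ 2 (mod 8).
    Then x = 12 + 13·2 = 38, valid modulo lcm(13, 8) = 104: x ≡ 38 (mod 104).
  Combine with x ≡ 4 (mod 7): since gcd(104, 7) = 1, we get a unique residue mod 728.
    Write x = 38 + 104·t and substitute into x ≡ 4 (mod 7): 104·t ≡ 4 − 38 = -34 (mod 7).
    Reduce coefficients mod 7: 6·t ≡ 1 (mod 7).
    The inverse of 6 mod 7 is 6 (since 6·6 = 36 = 5·7 + 1), so t ≡ 6·1 = 6 ≡ 6 (mod 7).
    Then x = 38 + 104·6 = 662, valid modulo lcm(104, 7) = 728: x ≡ 662 (mod 728).
Verify: 662 mod 13 = 12 ✓, 662 mod 8 = 6 ✓, 662 mod 7 = 4 ✓.

x ≡ 662 (mod 728).


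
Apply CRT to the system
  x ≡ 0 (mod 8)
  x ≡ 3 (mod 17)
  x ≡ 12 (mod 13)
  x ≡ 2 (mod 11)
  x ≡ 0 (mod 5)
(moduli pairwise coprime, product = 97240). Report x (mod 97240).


Product of moduli M = 8 · 17 · 13 · 11 · 5 = 97240.
Merge one congruence at a time:
  Start: x ≡ 0 (mod 8).
  Combine with x ≡ 3 (mod 17); new modulus lcm = 136.
    Write x = 0 + 8·t and substitute into x ≡ 3 (mod 17): 8·t ≡ 3 − 0 = 3 (mod 17).
    The inverse of 8 mod 17 is 15 (since 8·15 = 120 = 7·17 + 1), so t ≡ 15·3 = 45 ≡ 11 (mod 17).
    Then x = 0 + 8·11 = 88, valid modulo lcm(8, 17) = 136: x ≡ 88 (mod 136).
  Combine with x ≡ 12 (mod 13); new modulus lcm = 1768.
    Write x = 88 + 136·t and substitute into x ≡ 12 (mod 13): 136·t ≡ 12 − 88 = -76 (mod 13).
    Reduce coefficients mod 13: 6·t ≡ 2 (mod 13).
    The inverse of 6 mod 13 is 11 (since 6·11 = 66 = 5·13 + 1), so t ≡ 11·2 = 22 ≡ 9 (mod 13).
    Then x = 88 + 136·9 = 1312, valid modulo lcm(136, 13) = 1768: x ≡ 1312 (mod 1768).
  Combine with x ≡ 2 (mod 11); new modulus lcm = 19448.
    Write x = 1312 + 1768·t and substitute into x ≡ 2 (mod 11): 1768·t ≡ 2 − 1312 = -1310 (mod 11).
    Reduce coefficients mod 11: 8·t ≡ 10 (mod 11).
    The inverse of 8 mod 11 is 7 (since 8·7 = 56 = 5·11 + 1), so t ≡ 7·10 = 70 ≡ 4 (mod 11).
    Then x = 1312 + 1768·4 = 8384, valid modulo lcm(1768, 11) = 19448: x ≡ 8384 (mod 19448).
  Combine with x ≡ 0 (mod 5); new modulus lcm = 97240.
    Write x = 8384 + 19448·t and substitute into x ≡ 0 (mod 5): 19448·t ≡ 0 − 8384 = -8384 (mod 5).
    Reduce coefficients mod 5: 3·t ≡ 1 (mod 5).
    The inverse of 3 mod 5 is 2 (since 3·2 = 6 = 1·5 + 1), so t ≡ 2·1 = 2 ≡ 2 (mod 5).
    Then x = 8384 + 19448·2 = 47280, valid modulo lcm(19448, 5) = 97240: x ≡ 47280 (mod 97240).
Verify against each original: 47280 mod 8 = 0, 47280 mod 17 = 3, 47280 mod 13 = 12, 47280 mod 11 = 2, 47280 mod 5 = 0.

x ≡ 47280 (mod 97240).


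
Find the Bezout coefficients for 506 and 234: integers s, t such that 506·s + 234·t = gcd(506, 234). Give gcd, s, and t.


Euclidean algorithm on (506, 234) — divide until remainder is 0:
  506 = 2 · 234 + 38
  234 = 6 · 38 + 6
  38 = 6 · 6 + 2
  6 = 3 · 2 + 0
gcd(506, 234) = 2.
Track Bezout coefficients alongside the remainders: start with r₀ = 506 = a·1 + b·0 (s = 1, t = 0) and r₁ = 234 = a·0 + b·1 (s = 0, t = 1); each new remainder r_{k+1} = r_{k-1} − q_k·r_k inherits s_{k+1} = s_{k-1} − q_k·s_k, t_{k+1} = t_{k-1} − q_k·t_k, so r_k = a·s_k + b·t_k at every step:
  q = 2: r = 38, s = 1 − 2·0 = 1, t = 0 − 2·1 = -2  (check: 506·1 + 234·(-2) = 38)
  q = 6: r = 6, s = 0 − 6·1 = -6, t = 1 − 6·(-2) = 13  (check: 506·(-6) + 234·13 = 6)
  q = 6: r = 2, s = 1 − 6·(-6) = 37, t = -2 − 6·13 = -80  (check: 506·37 + 234·(-80) = 2)
The row with r = 2 (the gcd) gives the Bezout coefficients s = 37, t = -80.
Result: 506 · (37) + 234 · (-80) = 2.

gcd(506, 234) = 2; s = 37, t = -80 (check: 506·37 + 234·(-80) = 2).


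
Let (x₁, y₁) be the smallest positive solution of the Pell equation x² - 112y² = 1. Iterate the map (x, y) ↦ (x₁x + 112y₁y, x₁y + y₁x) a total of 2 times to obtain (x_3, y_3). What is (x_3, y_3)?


Step 1: Find the fundamental solution (x₁, y₁) of x² - 112y² = 1.
  Expand √112 as a continued fraction. a₀ = ⌊√112⌋ = 10; iterate m_{k+1} = d_k·a_k − m_k, d_{k+1} = (112 − m_{k+1}²)/d_k, a_{k+1} = ⌊(a₀ + m_{k+1})/d_{k+1}⌋ (starting m₀ = 0, d₀ = 1), with convergents p_k = a_k·p_{k-1} + p_{k-2}, q_k = a_k·q_{k-1} + q_{k-2} (p₋₁ = 1, q₋₁ = 0):
  k = 0: a₀ = 10; p₀/q₀ = 10/1; p₀² − 112·q₀² = 100 − 112 = -12.
  k = 1: m = 10, d = 12, a = ⌊(10 + 10)/12⌋ = 1; p/q = (1·10 + 1)/(1·1 + 0) = 11/1; p² − 112·q² = 121 − 112 = 9.
  k = 2: m = 2, d = 9, a = ⌊(10 + 2)/9⌋ = 1; p/q = (1·11 + 10)/(1·1 + 1) = 21/2; p² − 112·q² = 441 − 448 = -7.
  k = 3: m = 7, d = 7, a = ⌊(10 + 7)/7⌋ = 2; p/q = (2·21 + 11)/(2·2 + 1) = 53/5; p² − 112·q² = 2809 − 2800 = 9.
  k = 4: m = 7, d = 9, a = ⌊(10 + 7)/9⌋ = 1; p/q = (1·53 + 21)/(1·5 + 2) = 74/7; p² − 112·q² = 5476 − 5488 = -12.
  k = 5: m = 2, d = 12, a = ⌊(10 + 2)/12⌋ = 1; p/q = (1·74 + 53)/(1·7 + 5) = 127/12; p² − 112·q² = 16129 − 16128 = 1.
  The first convergent with p² − 112·q² = 1 gives the fundamental solution (x₁, y₁) = (127, 12).
Step 2: Apply the recurrence (x_{n+1}, y_{n+1}) = (x₁x_n + 112y₁y_n, x₁y_n + y₁x_n) repeatedly.
  From (x_1, y_1) = (127, 12): x_2 = 127·127 + 112·12·12 = 32257; y_2 = 127·12 + 12·127 = 3048.
  From (x_2, y_2) = (32257, 3048): x_3 = 127·32257 + 112·12·3048 = 8193151; y_3 = 127·3048 + 12·32257 = 774180.
Step 3: Verify x_3² - 112·y_3² = 67127723308801 - 67127723308800 = 1 (should be 1). ✓

(x_1, y_1) = (127, 12); (x_3, y_3) = (8193151, 774180).


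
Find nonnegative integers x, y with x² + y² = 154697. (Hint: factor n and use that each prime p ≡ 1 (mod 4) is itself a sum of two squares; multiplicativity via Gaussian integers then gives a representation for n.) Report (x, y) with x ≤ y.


Step 1: Factor n = 154697 = 37^2 · 113.
Step 2: Check the mod-4 condition on each prime factor: 37 ≡ 1 (mod 4), exponent 2; 113 ≡ 1 (mod 4), exponent 1.
All primes ≡ 3 (mod 4) appear to even exponent (or don't appear), so by the two-squares theorem n IS expressible as a sum of two squares.
Step 3: Build a representation. Here n = 37 · 37 · 113 is a product of primes ≡ 1 (mod 4). Each prime p ≡ 1 (mod 4) is itself a sum of two squares; find a² by testing p − a² for a perfect square:
  37: 37 − 1² = 36 = 6² ⇒ 37 = 1² + 6².
  113: 113 − 1² = 112, 113 − 2² = 109, 113 − 3² = 104, 113 − 4² = 97, 113 − 5² = 88, 113 − 6² = 77, 113 − 7² = 64 = 8² ⇒ 113 = 7² + 8².
  Combine using the Brahmagupta–Fibonacci identity (a² + b²)(c² + d²) = (ac − bd)² + (ad + bc)² = (ac + bd)² + (ad − bc)²:
  37 · 37 = 1369: from (1² + 6²)(1² + 6²), take (1·1 − 6·6, 1·6 + 6·1) = (1 − 36, 6 + 6) = (-35, 12); dropping signs (only squares matter) gives (35, 12); check 35² + 12² = 1225 + 144 = 1369 ✓.
  1369 · 113 = 154697: from (35² + 12²)(7² + 8²), take (35·7 − 12·8, 35·8 + 12·7) = (245 − 96, 280 + 84) = (149, 364); check 149² + 364² = 22201 + 132496 = 154697 ✓.
Step 4: Order so x ≤ y and verify: 149² + 364² = 22201 + 132496 = 154697 = n. ✓

n = 154697 = 149² + 364² (one valid representation with x ≤ y).


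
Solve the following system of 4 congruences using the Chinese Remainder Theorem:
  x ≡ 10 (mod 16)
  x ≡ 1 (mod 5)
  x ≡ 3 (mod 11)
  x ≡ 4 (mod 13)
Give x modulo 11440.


Product of moduli M = 16 · 5 · 11 · 13 = 11440.
Merge one congruence at a time:
  Start: x ≡ 10 (mod 16).
  Combine with x ≡ 1 (mod 5); new modulus lcm = 80.
    Write x = 10 + 16·t and substitute into x ≡ 1 (mod 5): 16·t ≡ 1 − 10 = -9 (mod 5).
    Reduce coefficients mod 5: 1·t ≡ 1 (mod 5).
    So t ≡ 1 (mod 5).
    Then x = 10 + 16·1 = 26, valid modulo lcm(16, 5) = 80: x ≡ 26 (mod 80).
  Combine with x ≡ 3 (mod 11); new modulus lcm = 880.
    Write x = 26 + 80·t and substitute into x ≡ 3 (mod 11): 80·t ≡ 3 − 26 = -23 (mod 11).
    Reduce coefficients mod 11: 3·t ≡ 10 (mod 11).
    The inverse of 3 mod 11 is 4 (since 3·4 = 12 = 1·11 + 1), so t ≡ 4·10 = 40 ≡ 7 (mod 11).
    Then x = 26 + 80·7 = 586, valid modulo lcm(80, 11) = 880: x ≡ 586 (mod 880).
  Combine with x ≡ 4 (mod 13); new modulus lcm = 11440.
    Write x = 586 + 880·t and substitute into x ≡ 4 (mod 13): 880·t ≡ 4 − 586 = -582 (mod 13).
    Reduce coefficients mod 13: 9·t ≡ 3 (mod 13).
    The inverse of 9 mod 13 is 3 (since 9·3 = 27 = 2·13 + 1), so t ≡ 3·3 = 9 ≡ 9 (mod 13).
    Then x = 586 + 880·9 = 8506, valid modulo lcm(880, 13) = 11440: x ≡ 8506 (mod 11440).
Verify against each original: 8506 mod 16 = 10, 8506 mod 5 = 1, 8506 mod 11 = 3, 8506 mod 13 = 4.

x ≡ 8506 (mod 11440).


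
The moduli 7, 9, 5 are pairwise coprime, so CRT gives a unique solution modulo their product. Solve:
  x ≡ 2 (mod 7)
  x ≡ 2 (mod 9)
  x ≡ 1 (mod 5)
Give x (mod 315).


Moduli 7, 9, 5 are pairwise coprime; by CRT there is a unique solution modulo M = 7 · 9 · 5 = 315.
Solve pairwise, accumulating the modulus:
  Start with x ≡ 2 (mod 7).
  Combine with x ≡ 2 (mod 9): since gcd(7, 9) = 1, we get a unique residue mod 63.
    Write x = 2 + 7·t and substitute into x ≡ 2 (mod 9): 7·t ≡ 2 − 2 = 0 (mod 9).
    The inverse of 7 mod 9 is 4 (since 7·4 = 28 = 3·9 + 1), so t ≡ 4·0 = 0 ≡ 0 (mod 9).
    Then x = 2 + 7·0 = 2, valid modulo lcm(7, 9) = 63: x ≡ 2 (mod 63).
  Combine with x ≡ 1 (mod 5): since gcd(63, 5) = 1, we get a unique residue mod 315.
    Write x = 2 + 63·t and substitute into x ≡ 1 (mod 5): 63·t ≡ 1 − 2 = -1 (mod 5).
    Reduce coefficients mod 5: 3·t ≡ 4 (mod 5).
    The inverse of 3 mod 5 is 2 (since 3·2 = 6 = 1·5 + 1), so t ≡ 2·4 = 8 ≡ 3 (mod 5).
    Then x = 2 + 63·3 = 191, valid modulo lcm(63, 5) = 315: x ≡ 191 (mod 315).
Verify: 191 mod 7 = 2 ✓, 191 mod 9 = 2 ✓, 191 mod 5 = 1 ✓.

x ≡ 191 (mod 315).


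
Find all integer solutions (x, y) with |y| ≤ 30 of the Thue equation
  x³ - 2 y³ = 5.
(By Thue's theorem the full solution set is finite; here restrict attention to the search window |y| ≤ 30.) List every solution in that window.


The equation is x³ - 2y³ = 5. For fixed y, x³ = 2·y³ + 5, so a solution requires the RHS to be a perfect cube.
Strategy: iterate y from -30 to 30, compute RHS = 2·y³ + 5, and check whether it is a (positive or negative) perfect cube.
Check small values of y:
  y = 0: RHS = 5 is not a perfect cube.
  y = 1: RHS = 7 is not a perfect cube.
  y = -1: RHS = 3 is not a perfect cube.
  y = 2: RHS = 21 is not a perfect cube.
  y = -2: RHS = -11 is not a perfect cube.
  y = 3: RHS = 59 is not a perfect cube.
  y = -3: RHS = -49 is not a perfect cube.
Continuing the search up to |y| = 30 finds no solutions either.
No (x, y) in the scanned range satisfies the equation.

No integer solutions with |y| ≤ 30.


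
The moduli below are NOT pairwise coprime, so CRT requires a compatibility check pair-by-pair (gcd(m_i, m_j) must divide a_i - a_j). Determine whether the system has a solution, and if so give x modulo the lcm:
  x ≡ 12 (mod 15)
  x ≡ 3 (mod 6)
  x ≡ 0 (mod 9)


Moduli 15, 6, 9 are not pairwise coprime, so CRT works modulo lcm(m_i) when all pairwise compatibility conditions hold.
Pairwise compatibility: gcd(m_i, m_j) must divide a_i - a_j for every pair.
Merge one congruence at a time:
  Start: x ≡ 12 (mod 15).
  Combine with x ≡ 3 (mod 6): gcd(15, 6) = 3; 3 - 12 = -9, which IS divisible by 3, so compatible.
    Write x = 12 + 15·t and substitute into x ≡ 3 (mod 6): 15·t ≡ 3 − 12 = -9 (mod 6).
    Divide the congruence (and modulus) by g = 3: 5·t ≡ -3 (mod 2).
    Reduce coefficients mod 2: 1·t ≡ 1 (mod 2).
    So t ≡ 1 (mod 2).
    Then x = 12 + 15·1 = 27, valid modulo lcm(15, 6) = 30: x ≡ 27 (mod 30).
  Combine with x ≡ 0 (mod 9): gcd(30, 9) = 3; 0 - 27 = -27, which IS divisible by 3, so compatible.
    Write x = 27 + 30·t and substitute into x ≡ 0 (mod 9): 30·t ≡ 0 − 27 = -27 (mod 9).
    Divide the congruence (and modulus) by g = 3: 10·t ≡ -9 (mod 3).
    Reduce coefficients mod 3: 1·t ≡ 0 (mod 3).
    So t ≡ 0 (mod 3).
    Then x = 27 + 30·0 = 27, valid modulo lcm(30, 9) = 90: x ≡ 27 (mod 90).
Verify: 27 mod 15 = 12, 27 mod 6 = 3, 27 mod 9 = 0.

x ≡ 27 (mod 90).


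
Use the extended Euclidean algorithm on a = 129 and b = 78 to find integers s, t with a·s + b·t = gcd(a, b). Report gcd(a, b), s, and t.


Euclidean algorithm on (129, 78) — divide until remainder is 0:
  129 = 1 · 78 + 51
  78 = 1 · 51 + 27
  51 = 1 · 27 + 24
  27 = 1 · 24 + 3
  24 = 8 · 3 + 0
gcd(129, 78) = 3.
Track Bezout coefficients alongside the remainders: start with r₀ = 129 = a·1 + b·0 (s = 1, t = 0) and r₁ = 78 = a·0 + b·1 (s = 0, t = 1); each new remainder r_{k+1} = r_{k-1} − q_k·r_k inherits s_{k+1} = s_{k-1} − q_k·s_k, t_{k+1} = t_{k-1} − q_k·t_k, so r_k = a·s_k + b·t_k at every step:
  q = 1: r = 51, s = 1 − 1·0 = 1, t = 0 − 1·1 = -1  (check: 129·1 + 78·(-1) = 51)
  q = 1: r = 27, s = 0 − 1·1 = -1, t = 1 − 1·(-1) = 2  (check: 129·(-1) + 78·2 = 27)
  q = 1: r = 24, s = 1 − 1·(-1) = 2, t = -1 − 1·2 = -3  (check: 129·2 + 78·(-3) = 24)
  q = 1: r = 3, s = -1 − 1·2 = -3, t = 2 − 1·(-3) = 5  (check: 129·(-3) + 78·5 = 3)
The row with r = 3 (the gcd) gives the Bezout coefficients s = -3, t = 5.
Result: 129 · (-3) + 78 · (5) = 3.

gcd(129, 78) = 3; s = -3, t = 5 (check: 129·(-3) + 78·5 = 3).


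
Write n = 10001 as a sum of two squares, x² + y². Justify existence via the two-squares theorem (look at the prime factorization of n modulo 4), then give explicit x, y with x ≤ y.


Step 1: Factor n = 10001 = 73 · 137.
Step 2: Check the mod-4 condition on each prime factor: 73 ≡ 1 (mod 4), exponent 1; 137 ≡ 1 (mod 4), exponent 1.
All primes ≡ 3 (mod 4) appear to even exponent (or don't appear), so by the two-squares theorem n IS expressible as a sum of two squares.
Step 3: Build a representation. Here n = 73 · 137 is a product of primes ≡ 1 (mod 4). Each prime p ≡ 1 (mod 4) is itself a sum of two squares; find a² by testing p − a² for a perfect square:
  73: 73 − 1² = 72, 73 − 2² = 69, 73 − 3² = 64 = 8² ⇒ 73 = 3² + 8².
  137: 137 − 1² = 136, 137 − 2² = 133, 137 − 3² = 128, 137 − 4² = 121 = 11² ⇒ 137 = 4² + 11².
  Combine using the Brahmagupta–Fibonacci identity (a² + b²)(c² + d²) = (ac − bd)² + (ad + bc)² = (ac + bd)² + (ad − bc)²:
  73 · 137 = 10001: from (3² + 8²)(4² + 11²), take (3·4 − 8·11, 3·11 + 8·4) = (12 − 88, 33 + 32) = (-76, 65); dropping signs (only squares matter) gives (76, 65); check 76² + 65² = 5776 + 4225 = 10001 ✓.
Step 4: Order so x ≤ y and verify: 65² + 76² = 4225 + 5776 = 10001 = n. ✓

n = 10001 = 65² + 76² (one valid representation with x ≤ y).


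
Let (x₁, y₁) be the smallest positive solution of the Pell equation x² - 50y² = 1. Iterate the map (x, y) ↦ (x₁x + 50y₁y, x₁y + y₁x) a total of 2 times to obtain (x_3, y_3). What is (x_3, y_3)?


Step 1: Find the fundamental solution (x₁, y₁) of x² - 50y² = 1.
  Expand √50 as a continued fraction. a₀ = ⌊√50⌋ = 7; iterate m_{k+1} = d_k·a_k − m_k, d_{k+1} = (50 − m_{k+1}²)/d_k, a_{k+1} = ⌊(a₀ + m_{k+1})/d_{k+1}⌋ (starting m₀ = 0, d₀ = 1), with convergents p_k = a_k·p_{k-1} + p_{k-2}, q_k = a_k·q_{k-1} + q_{k-2} (p₋₁ = 1, q₋₁ = 0):
  k = 0: a₀ = 7; p₀/q₀ = 7/1; p₀² − 50·q₀² = 49 − 50 = -1.
  k = 1: m = 7, d = 1, a = ⌊(7 + 7)/1⌋ = 14; p/q = (14·7 + 1)/(14·1 + 0) = 99/14; p² − 50·q² = 9801 − 9800 = 1.
  The first convergent with p² − 50·q² = 1 gives the fundamental solution (x₁, y₁) = (99, 14).
Step 2: Apply the recurrence (x_{n+1}, y_{n+1}) = (x₁x_n + 50y₁y_n, x₁y_n + y₁x_n) repeatedly.
  From (x_1, y_1) = (99, 14): x_2 = 99·99 + 50·14·14 = 19601; y_2 = 99·14 + 14·99 = 2772.
  From (x_2, y_2) = (19601, 2772): x_3 = 99·19601 + 50·14·2772 = 3880899; y_3 = 99·2772 + 14·19601 = 548842.
Step 3: Verify x_3² - 50·y_3² = 15061377048201 - 15061377048200 = 1 (should be 1). ✓

(x_1, y_1) = (99, 14); (x_3, y_3) = (3880899, 548842).


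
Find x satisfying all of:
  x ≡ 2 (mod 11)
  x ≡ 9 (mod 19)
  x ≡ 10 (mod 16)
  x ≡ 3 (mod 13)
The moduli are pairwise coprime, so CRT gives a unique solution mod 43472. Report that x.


Product of moduli M = 11 · 19 · 16 · 13 = 43472.
Merge one congruence at a time:
  Start: x ≡ 2 (mod 11).
  Combine with x ≡ 9 (mod 19); new modulus lcm = 209.
    Write x = 2 + 11·t and substitute into x ≡ 9 (mod 19): 11·t ≡ 9 − 2 = 7 (mod 19).
    The inverse of 11 mod 19 is 7 (since 11·7 = 77 = 4·19 + 1), so t ≡ 7·7 = 49 ≡ 11 (mod 19).
    Then x = 2 + 11·11 = 123, valid modulo lcm(11, 19) = 209: x ≡ 123 (mod 209).
  Combine with x ≡ 10 (mod 16); new modulus lcm = 3344.
    Write x = 123 + 209·t and substitute into x ≡ 10 (mod 16): 209·t ≡ 10 − 123 = -113 (mod 16).
    Reduce coefficients mod 16: 1·t ≡ 15 (mod 16).
    So t ≡ 15 (mod 16).
    Then x = 123 + 209·15 = 3258, valid modulo lcm(209, 16) = 3344: x ≡ 3258 (mod 3344).
  Combine with x ≡ 3 (mod 13); new modulus lcm = 43472.
    Write x = 3258 + 3344·t and substitute into x ≡ 3 (mod 13): 3344·t ≡ 3 − 3258 = -3255 (mod 13).
    Reduce coefficients mod 13: 3·t ≡ 8 (mod 13).
    The inverse of 3 mod 13 is 9 (since 3·9 = 27 = 2·13 + 1), so t ≡ 9·8 = 72 ≡ 7 (mod 13).
    Then x = 3258 + 3344·7 = 26666, valid modulo lcm(3344, 13) = 43472: x ≡ 26666 (mod 43472).
Verify against each original: 26666 mod 11 = 2, 26666 mod 19 = 9, 26666 mod 16 = 10, 26666 mod 13 = 3.

x ≡ 26666 (mod 43472).


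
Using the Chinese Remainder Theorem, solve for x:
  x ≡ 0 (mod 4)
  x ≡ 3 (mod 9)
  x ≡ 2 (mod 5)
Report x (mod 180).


Moduli 4, 9, 5 are pairwise coprime; by CRT there is a unique solution modulo M = 4 · 9 · 5 = 180.
Solve pairwise, accumulating the modulus:
  Start with x ≡ 0 (mod 4).
  Combine with x ≡ 3 (mod 9): since gcd(4, 9) = 1, we get a unique residue mod 36.
    Write x = 0 + 4·t and substitute into x ≡ 3 (mod 9): 4·t ≡ 3 − 0 = 3 (mod 9).
    The inverse of 4 mod 9 is 7 (since 4·7 = 28 = 3·9 + 1), so t ≡ 7·3 = 21 ≡ 3 (mod 9).
    Then x = 0 + 4·3 = 12, valid modulo lcm(4, 9) = 36: x ≡ 12 (mod 36).
  Combine with x ≡ 2 (mod 5): since gcd(36, 5) = 1, we get a unique residue mod 180.
    Write x = 12 + 36·t and substitute into x ≡ 2 (mod 5): 36·t ≡ 2 − 12 = -10 (mod 5).
    Reduce coefficients mod 5: 1·t ≡ 0 (mod 5).
    So t ≡ 0 (mod 5).
    Then x = 12 + 36·0 = 12, valid modulo lcm(36, 5) = 180: x ≡ 12 (mod 180).
Verify: 12 mod 4 = 0 ✓, 12 mod 9 = 3 ✓, 12 mod 5 = 2 ✓.

x ≡ 12 (mod 180).


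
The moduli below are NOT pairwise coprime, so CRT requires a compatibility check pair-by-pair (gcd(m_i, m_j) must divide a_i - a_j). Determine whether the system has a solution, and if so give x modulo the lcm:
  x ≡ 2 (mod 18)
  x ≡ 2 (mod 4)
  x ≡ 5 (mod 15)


Moduli 18, 4, 15 are not pairwise coprime, so CRT works modulo lcm(m_i) when all pairwise compatibility conditions hold.
Pairwise compatibility: gcd(m_i, m_j) must divide a_i - a_j for every pair.
Merge one congruence at a time:
  Start: x ≡ 2 (mod 18).
  Combine with x ≡ 2 (mod 4): gcd(18, 4) = 2; 2 - 2 = 0, which IS divisible by 2, so compatible.
    Write x = 2 + 18·t and substitute into x ≡ 2 (mod 4): 18·t ≡ 2 − 2 = 0 (mod 4).
    Divide the congruence (and modulus) by g = 2: 9·t ≡ 0 (mod 2).
    Reduce coefficients mod 2: 1·t ≡ 0 (mod 2).
    So t ≡ 0 (mod 2).
    Then x = 2 + 18·0 = 2, valid modulo lcm(18, 4) = 36: x ≡ 2 (mod 36).
  Combine with x ≡ 5 (mod 15): gcd(36, 15) = 3; 5 - 2 = 3, which IS divisible by 3, so compatible.
    Write x = 2 + 36·t and substitute into x ≡ 5 (mod 15): 36·t ≡ 5 − 2 = 3 (mod 15).
    Divide the congruence (and modulus) by g = 3: 12·t ≡ 1 (mod 5).
    Reduce coefficients mod 5: 2·t ≡ 1 (mod 5).
    The inverse of 2 mod 5 is 3 (since 2·3 = 6 = 1·5 + 1), so t ≡ 3·1 = 3 ≡ 3 (mod 5).
    Then x = 2 + 36·3 = 110, valid modulo lcm(36, 15) = 180: x ≡ 110 (mod 180).
Verify: 110 mod 18 = 2, 110 mod 4 = 2, 110 mod 15 = 5.

x ≡ 110 (mod 180).


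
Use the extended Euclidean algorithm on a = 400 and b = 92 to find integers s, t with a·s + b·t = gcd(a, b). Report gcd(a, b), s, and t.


Euclidean algorithm on (400, 92) — divide until remainder is 0:
  400 = 4 · 92 + 32
  92 = 2 · 32 + 28
  32 = 1 · 28 + 4
  28 = 7 · 4 + 0
gcd(400, 92) = 4.
Track Bezout coefficients alongside the remainders: start with r₀ = 400 = a·1 + b·0 (s = 1, t = 0) and r₁ = 92 = a·0 + b·1 (s = 0, t = 1); each new remainder r_{k+1} = r_{k-1} − q_k·r_k inherits s_{k+1} = s_{k-1} − q_k·s_k, t_{k+1} = t_{k-1} − q_k·t_k, so r_k = a·s_k + b·t_k at every step:
  q = 4: r = 32, s = 1 − 4·0 = 1, t = 0 − 4·1 = -4  (check: 400·1 + 92·(-4) = 32)
  q = 2: r = 28, s = 0 − 2·1 = -2, t = 1 − 2·(-4) = 9  (check: 400·(-2) + 92·9 = 28)
  q = 1: r = 4, s = 1 − 1·(-2) = 3, t = -4 − 1·9 = -13  (check: 400·3 + 92·(-13) = 4)
The row with r = 4 (the gcd) gives the Bezout coefficients s = 3, t = -13.
Result: 400 · (3) + 92 · (-13) = 4.

gcd(400, 92) = 4; s = 3, t = -13 (check: 400·3 + 92·(-13) = 4).


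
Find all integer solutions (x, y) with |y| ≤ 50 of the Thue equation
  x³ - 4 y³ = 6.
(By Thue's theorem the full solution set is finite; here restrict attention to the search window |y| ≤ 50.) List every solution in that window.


The equation is x³ - 4y³ = 6. For fixed y, x³ = 4·y³ + 6, so a solution requires the RHS to be a perfect cube.
Strategy: iterate y from -50 to 50, compute RHS = 4·y³ + 6, and check whether it is a (positive or negative) perfect cube.
Check small values of y:
  y = 0: RHS = 6 is not a perfect cube.
  y = 1: RHS = 10 is not a perfect cube.
  y = -1: RHS = 2 is not a perfect cube.
  y = 2: RHS = 38 is not a perfect cube.
  y = -2: RHS = -26 is not a perfect cube.
  y = 3: RHS = 114 is not a perfect cube.
  y = -3: RHS = -102 is not a perfect cube.
Continuing the search up to |y| = 50 finds no solutions either.
No (x, y) in the scanned range satisfies the equation.

No integer solutions with |y| ≤ 50.


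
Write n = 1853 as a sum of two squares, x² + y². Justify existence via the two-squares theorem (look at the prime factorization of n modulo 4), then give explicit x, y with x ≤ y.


Step 1: Factor n = 1853 = 17 · 109.
Step 2: Check the mod-4 condition on each prime factor: 17 ≡ 1 (mod 4), exponent 1; 109 ≡ 1 (mod 4), exponent 1.
All primes ≡ 3 (mod 4) appear to even exponent (or don't appear), so by the two-squares theorem n IS expressible as a sum of two squares.
Step 3: Build a representation. Here n = 17 · 109 is a product of primes ≡ 1 (mod 4). Each prime p ≡ 1 (mod 4) is itself a sum of two squares; find a² by testing p − a² for a perfect square:
  17: 17 − 1² = 16 = 4² ⇒ 17 = 1² + 4².
  109: 109 − 1² = 108, 109 − 2² = 105, 109 − 3² = 100 = 10² ⇒ 109 = 3² + 10².
  Combine using the Brahmagupta–Fibonacci identity (a² + b²)(c² + d²) = (ac − bd)² + (ad + bc)² = (ac + bd)² + (ad − bc)²:
  17 · 109 = 1853: from (1² + 4²)(3² + 10²), take (1·3 − 4·10, 1·10 + 4·3) = (3 − 40, 10 + 12) = (-37, 22); dropping signs (only squares matter) gives (37, 22); check 37² + 22² = 1369 + 484 = 1853 ✓.
Step 4: Order so x ≤ y and verify: 22² + 37² = 484 + 1369 = 1853 = n. ✓

n = 1853 = 22² + 37² (one valid representation with x ≤ y).


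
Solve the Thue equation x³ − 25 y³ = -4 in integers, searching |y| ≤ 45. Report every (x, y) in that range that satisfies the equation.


The equation is x³ - 25y³ = -4. For fixed y, x³ = 25·y³ − 4, so a solution requires the RHS to be a perfect cube.
Strategy: iterate y from -45 to 45, compute RHS = 25·y³ − 4, and check whether it is a (positive or negative) perfect cube.
Check small values of y:
  y = 0: RHS = -4 is not a perfect cube.
  y = 1: RHS = 21 is not a perfect cube.
  y = -1: RHS = -29 is not a perfect cube.
  y = 2: RHS = 196 is not a perfect cube.
  y = -2: RHS = -204 is not a perfect cube.
  y = 3: RHS = 671 is not a perfect cube.
  y = -3: RHS = -679 is not a perfect cube.
Continuing the search up to |y| = 45 finds no solutions either.
No (x, y) in the scanned range satisfies the equation.

No integer solutions with |y| ≤ 45.


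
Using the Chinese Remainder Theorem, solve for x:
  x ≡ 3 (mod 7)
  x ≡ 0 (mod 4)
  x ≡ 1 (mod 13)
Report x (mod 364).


Moduli 7, 4, 13 are pairwise coprime; by CRT there is a unique solution modulo M = 7 · 4 · 13 = 364.
Solve pairwise, accumulating the modulus:
  Start with x ≡ 3 (mod 7).
  Combine with x ≡ 0 (mod 4): since gcd(7, 4) = 1, we get a unique residue mod 28.
    Write x = 3 + 7·t and substitute into x ≡ 0 (mod 4): 7·t ≡ 0 − 3 = -3 (mod 4).
    Reduce coefficients mod 4: 3·t ≡ 1 (mod 4).
    The inverse of 3 mod 4 is 3 (since 3·3 = 9 = 2·4 + 1), so t ≡ 3·1 = 3 ≡ 3 (mod 4).
    Then x = 3 + 7·3 = 24, valid modulo lcm(7, 4) = 28: x ≡ 24 (mod 28).
  Combine with x ≡ 1 (mod 13): since gcd(28, 13) = 1, we get a unique residue mod 364.
    Write x = 24 + 28·t and substitute into x ≡ 1 (mod 13): 28·t ≡ 1 − 24 = -23 (mod 13).
    Reduce coefficients mod 13: 2·t ≡ 3 (mod 13).
    The inverse of 2 mod 13 is 7 (since 2·7 = 14 = 1·13 + 1), so t ≡ 7·3 = 21 ≡ 8 (mod 13).
    Then x = 24 + 28·8 = 248, valid modulo lcm(28, 13) = 364: x ≡ 248 (mod 364).
Verify: 248 mod 7 = 3 ✓, 248 mod 4 = 0 ✓, 248 mod 13 = 1 ✓.

x ≡ 248 (mod 364).


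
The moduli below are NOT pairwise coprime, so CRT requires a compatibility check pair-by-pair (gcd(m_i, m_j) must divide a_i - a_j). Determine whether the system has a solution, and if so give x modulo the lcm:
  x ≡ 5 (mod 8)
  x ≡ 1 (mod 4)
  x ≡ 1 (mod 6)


Moduli 8, 4, 6 are not pairwise coprime, so CRT works modulo lcm(m_i) when all pairwise compatibility conditions hold.
Pairwise compatibility: gcd(m_i, m_j) must divide a_i - a_j for every pair.
Merge one congruence at a time:
  Start: x ≡ 5 (mod 8).
  Combine with x ≡ 1 (mod 4): gcd(8, 4) = 4; 1 - 5 = -4, which IS divisible by 4, so compatible.
    Write x = 5 + 8·t and substitute into x ≡ 1 (mod 4): 8·t ≡ 1 − 5 = -4 (mod 4).
    Divide the congruence (and modulus) by g = 4: 2·t ≡ -1 (mod 1).
    Modulo 1 every t works; take t = 0.
    Then x = 5 + 8·0 = 5, valid modulo lcm(8, 4) = 8: x ≡ 5 (mod 8).
  Combine with x ≡ 1 (mod 6): gcd(8, 6) = 2; 1 - 5 = -4, which IS divisible by 2, so compatible.
    Write x = 5 + 8·t and substitute into x ≡ 1 (mod 6): 8·t ≡ 1 − 5 = -4 (mod 6).
    Divide the congruence (and modulus) by g = 2: 4·t ≡ -2 (mod 3).
    Reduce coefficients mod 3: 1·t ≡ 1 (mod 3).
    So t ≡ 1 (mod 3).
    Then x = 5 + 8·1 = 13, valid modulo lcm(8, 6) = 24: x ≡ 13 (mod 24).
Verify: 13 mod 8 = 5, 13 mod 4 = 1, 13 mod 6 = 1.

x ≡ 13 (mod 24).


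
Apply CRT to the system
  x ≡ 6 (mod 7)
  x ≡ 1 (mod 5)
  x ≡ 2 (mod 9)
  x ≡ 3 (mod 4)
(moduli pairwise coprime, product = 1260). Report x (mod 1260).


Product of moduli M = 7 · 5 · 9 · 4 = 1260.
Merge one congruence at a time:
  Start: x ≡ 6 (mod 7).
  Combine with x ≡ 1 (mod 5); new modulus lcm = 35.
    Write x = 6 + 7·t and substitute into x ≡ 1 (mod 5): 7·t ≡ 1 − 6 = -5 (mod 5).
    Reduce coefficients mod 5: 2·t ≡ 0 (mod 5).
    The inverse of 2 mod 5 is 3 (since 2·3 = 6 = 1·5 + 1), so t ≡ 3·0 = 0 ≡ 0 (mod 5).
    Then x = 6 + 7·0 = 6, valid modulo lcm(7, 5) = 35: x ≡ 6 (mod 35).
  Combine with x ≡ 2 (mod 9); new modulus lcm = 315.
    Write x = 6 + 35·t and substitute into x ≡ 2 (mod 9): 35·t ≡ 2 − 6 = -4 (mod 9).
    Reduce coefficients mod 9: 8·t ≡ 5 (mod 9).
    The inverse of 8 mod 9 is 8 (since 8·8 = 64 = 7·9 + 1), so t ≡ 8·5 = 40 ≡ 4 (mod 9).
    Then x = 6 + 35·4 = 146, valid modulo lcm(35, 9) = 315: x ≡ 146 (mod 315).
  Combine with x ≡ 3 (mod 4); new modulus lcm = 1260.
    Write x = 146 + 315·t and substitute into x ≡ 3 (mod 4): 315·t ≡ 3 − 146 = -143 (mod 4).
    Reduce coefficients mod 4: 3·t ≡ 1 (mod 4).
    The inverse of 3 mod 4 is 3 (since 3·3 = 9 = 2·4 + 1), so t ≡ 3·1 = 3 ≡ 3 (mod 4).
    Then x = 146 + 315·3 = 1091, valid modulo lcm(315, 4) = 1260: x ≡ 1091 (mod 1260).
Verify against each original: 1091 mod 7 = 6, 1091 mod 5 = 1, 1091 mod 9 = 2, 1091 mod 4 = 3.

x ≡ 1091 (mod 1260).


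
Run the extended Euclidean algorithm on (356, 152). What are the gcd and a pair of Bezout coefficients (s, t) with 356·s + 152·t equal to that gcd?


Euclidean algorithm on (356, 152) — divide until remainder is 0:
  356 = 2 · 152 + 52
  152 = 2 · 52 + 48
  52 = 1 · 48 + 4
  48 = 12 · 4 + 0
gcd(356, 152) = 4.
Track Bezout coefficients alongside the remainders: start with r₀ = 356 = a·1 + b·0 (s = 1, t = 0) and r₁ = 152 = a·0 + b·1 (s = 0, t = 1); each new remainder r_{k+1} = r_{k-1} − q_k·r_k inherits s_{k+1} = s_{k-1} − q_k·s_k, t_{k+1} = t_{k-1} − q_k·t_k, so r_k = a·s_k + b·t_k at every step:
  q = 2: r = 52, s = 1 − 2·0 = 1, t = 0 − 2·1 = -2  (check: 356·1 + 152·(-2) = 52)
  q = 2: r = 48, s = 0 − 2·1 = -2, t = 1 − 2·(-2) = 5  (check: 356·(-2) + 152·5 = 48)
  q = 1: r = 4, s = 1 − 1·(-2) = 3, t = -2 − 1·5 = -7  (check: 356·3 + 152·(-7) = 4)
The row with r = 4 (the gcd) gives the Bezout coefficients s = 3, t = -7.
Result: 356 · (3) + 152 · (-7) = 4.

gcd(356, 152) = 4; s = 3, t = -7 (check: 356·3 + 152·(-7) = 4).


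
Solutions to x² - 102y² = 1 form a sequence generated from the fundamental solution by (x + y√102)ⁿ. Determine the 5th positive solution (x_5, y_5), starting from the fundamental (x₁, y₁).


Step 1: Find the fundamental solution (x₁, y₁) of x² - 102y² = 1.
  Expand √102 as a continued fraction. a₀ = ⌊√102⌋ = 10; iterate m_{k+1} = d_k·a_k − m_k, d_{k+1} = (102 − m_{k+1}²)/d_k, a_{k+1} = ⌊(a₀ + m_{k+1})/d_{k+1}⌋ (starting m₀ = 0, d₀ = 1), with convergents p_k = a_k·p_{k-1} + p_{k-2}, q_k = a_k·q_{k-1} + q_{k-2} (p₋₁ = 1, q₋₁ = 0):
  k = 0: a₀ = 10; p₀/q₀ = 10/1; p₀² − 102·q₀² = 100 − 102 = -2.
  k = 1: m = 10, d = 2, a = ⌊(10 + 10)/2⌋ = 10; p/q = (10·10 + 1)/(10·1 + 0) = 101/10; p² − 102·q² = 10201 − 10200 = 1.
  The first convergent with p² − 102·q² = 1 gives the fundamental solution (x₁, y₁) = (101, 10).
Step 2: Apply the recurrence (x_{n+1}, y_{n+1}) = (x₁x_n + 102y₁y_n, x₁y_n + y₁x_n) repeatedly.
  From (x_1, y_1) = (101, 10): x_2 = 101·101 + 102·10·10 = 20401; y_2 = 101·10 + 10·101 = 2020.
  From (x_2, y_2) = (20401, 2020): x_3 = 101·20401 + 102·10·2020 = 4120901; y_3 = 101·2020 + 10·20401 = 408030.
  From (x_3, y_3) = (4120901, 408030): x_4 = 101·4120901 + 102·10·408030 = 832401601; y_4 = 101·408030 + 10·4120901 = 82420040.
  From (x_4, y_4) = (832401601, 82420040): x_5 = 101·832401601 + 102·10·82420040 = 168141002501; y_5 = 101·82420040 + 10·832401601 = 16648440050.
Step 3: Verify x_5² - 102·y_5² = 28271396722041288255001 - 28271396722041288255000 = 1 (should be 1). ✓

(x_1, y_1) = (101, 10); (x_5, y_5) = (168141002501, 16648440050).
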